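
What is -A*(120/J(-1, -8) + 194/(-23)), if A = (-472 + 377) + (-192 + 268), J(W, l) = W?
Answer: -56126/23 ≈ -2440.3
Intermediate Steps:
A = -19 (A = -95 + 76 = -19)
-A*(120/J(-1, -8) + 194/(-23)) = -(-19)*(120/(-1) + 194/(-23)) = -(-19)*(120*(-1) + 194*(-1/23)) = -(-19)*(-120 - 194/23) = -(-19)*(-2954)/23 = -1*56126/23 = -56126/23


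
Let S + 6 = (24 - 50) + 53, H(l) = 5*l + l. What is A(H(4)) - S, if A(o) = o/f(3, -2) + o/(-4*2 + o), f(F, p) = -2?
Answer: -63/2 ≈ -31.500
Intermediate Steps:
H(l) = 6*l
S = 21 (S = -6 + ((24 - 50) + 53) = -6 + (-26 + 53) = -6 + 27 = 21)
A(o) = -o/2 + o/(-8 + o) (A(o) = o/(-2) + o/(-4*2 + o) = o*(-½) + o/(-8 + o) = -o/2 + o/(-8 + o))
A(H(4)) - S = (6*4)*(10 - 6*4)/(2*(-8 + 6*4)) - 1*21 = (½)*24*(10 - 1*24)/(-8 + 24) - 21 = (½)*24*(10 - 24)/16 - 21 = (½)*24*(1/16)*(-14) - 21 = -21/2 - 21 = -63/2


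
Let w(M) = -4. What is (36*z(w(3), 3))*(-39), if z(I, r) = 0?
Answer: 0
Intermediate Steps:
(36*z(w(3), 3))*(-39) = (36*0)*(-39) = 0*(-39) = 0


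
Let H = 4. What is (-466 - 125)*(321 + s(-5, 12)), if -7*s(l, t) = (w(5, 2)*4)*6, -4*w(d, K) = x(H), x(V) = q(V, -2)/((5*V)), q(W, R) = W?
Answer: -6643431/35 ≈ -1.8981e+5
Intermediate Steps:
x(V) = ⅕ (x(V) = V/((5*V)) = V*(1/(5*V)) = ⅕)
w(d, K) = -1/20 (w(d, K) = -¼*⅕ = -1/20)
s(l, t) = 6/35 (s(l, t) = -(-1/20*4)*6/7 = -(-1)*6/35 = -⅐*(-6/5) = 6/35)
(-466 - 125)*(321 + s(-5, 12)) = (-466 - 125)*(321 + 6/35) = -591*11241/35 = -6643431/35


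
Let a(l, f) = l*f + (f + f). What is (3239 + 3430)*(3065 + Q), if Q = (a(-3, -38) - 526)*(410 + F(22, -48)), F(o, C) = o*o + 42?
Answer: -3025745307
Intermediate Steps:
a(l, f) = 2*f + f*l (a(l, f) = f*l + 2*f = 2*f + f*l)
F(o, C) = 42 + o² (F(o, C) = o² + 42 = 42 + o²)
Q = -456768 (Q = (-38*(2 - 3) - 526)*(410 + (42 + 22²)) = (-38*(-1) - 526)*(410 + (42 + 484)) = (38 - 526)*(410 + 526) = -488*936 = -456768)
(3239 + 3430)*(3065 + Q) = (3239 + 3430)*(3065 - 456768) = 6669*(-453703) = -3025745307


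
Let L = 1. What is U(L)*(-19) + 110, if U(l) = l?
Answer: 91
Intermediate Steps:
U(L)*(-19) + 110 = 1*(-19) + 110 = -19 + 110 = 91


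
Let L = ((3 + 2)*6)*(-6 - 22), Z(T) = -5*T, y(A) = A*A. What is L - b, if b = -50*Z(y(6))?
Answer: -9840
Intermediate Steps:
y(A) = A²
b = 9000 (b = -(-250)*6² = -(-250)*36 = -50*(-180) = 9000)
L = -840 (L = (5*6)*(-28) = 30*(-28) = -840)
L - b = -840 - 1*9000 = -840 - 9000 = -9840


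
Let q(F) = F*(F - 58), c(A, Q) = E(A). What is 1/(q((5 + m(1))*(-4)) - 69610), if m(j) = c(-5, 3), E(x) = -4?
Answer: -1/69362 ≈ -1.4417e-5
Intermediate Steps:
c(A, Q) = -4
m(j) = -4
q(F) = F*(-58 + F)
1/(q((5 + m(1))*(-4)) - 69610) = 1/(((5 - 4)*(-4))*(-58 + (5 - 4)*(-4)) - 69610) = 1/((1*(-4))*(-58 + 1*(-4)) - 69610) = 1/(-4*(-58 - 4) - 69610) = 1/(-4*(-62) - 69610) = 1/(248 - 69610) = 1/(-69362) = -1/69362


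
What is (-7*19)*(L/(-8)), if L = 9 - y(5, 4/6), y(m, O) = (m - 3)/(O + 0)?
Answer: 399/4 ≈ 99.750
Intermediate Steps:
y(m, O) = (-3 + m)/O
L = 6 (L = 9 - (-3 + 5)/(4/6) = 9 - 2/(4*(1/6)) = 9 - 2/2/3 = 9 - 3*2/2 = 9 - 1*3 = 9 - 3 = 6)
(-7*19)*(L/(-8)) = (-7*19)*(6/(-8)) = -798*(-1)/8 = -133*(-3/4) = 399/4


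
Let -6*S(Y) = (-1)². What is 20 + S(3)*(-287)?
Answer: 407/6 ≈ 67.833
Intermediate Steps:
S(Y) = -⅙ (S(Y) = -⅙*(-1)² = -⅙*1 = -⅙)
20 + S(3)*(-287) = 20 - ⅙*(-287) = 20 + 287/6 = 407/6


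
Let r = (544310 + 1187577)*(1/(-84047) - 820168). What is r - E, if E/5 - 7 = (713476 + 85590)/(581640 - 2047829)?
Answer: -175038888189952604550166/123228786883 ≈ -1.4204e+12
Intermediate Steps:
r = -119383577551035639/84047 (r = 1731887*(-1/84047 - 820168) = 1731887*(-68932659897/84047) = -119383577551035639/84047 ≈ -1.4204e+12)
E = 47321285/1466189 (E = 35 + 5*((713476 + 85590)/(581640 - 2047829)) = 35 + 5*(799066/(-1466189)) = 35 + 5*(799066*(-1/1466189)) = 35 + 5*(-799066/1466189) = 35 - 3995330/1466189 = 47321285/1466189 ≈ 32.275)
r - E = -119383577551035639/84047 - 1*47321285/1466189 = -119383577551035639/84047 - 47321285/1466189 = -175038888189952604550166/123228786883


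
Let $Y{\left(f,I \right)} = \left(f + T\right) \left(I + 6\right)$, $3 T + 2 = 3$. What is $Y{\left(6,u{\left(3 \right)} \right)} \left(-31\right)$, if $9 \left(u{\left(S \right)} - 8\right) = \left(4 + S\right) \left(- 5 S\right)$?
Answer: $- \frac{4123}{9} \approx -458.11$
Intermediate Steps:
$T = \frac{1}{3}$ ($T = - \frac{2}{3} + \frac{1}{3} \cdot 3 = - \frac{2}{3} + 1 = \frac{1}{3} \approx 0.33333$)
$u{\left(S \right)} = 8 - \frac{5 S \left(4 + S\right)}{9}$ ($u{\left(S \right)} = 8 + \frac{\left(4 + S\right) \left(- 5 S\right)}{9} = 8 + \frac{\left(-5\right) S \left(4 + S\right)}{9} = 8 - \frac{5 S \left(4 + S\right)}{9}$)
$Y{\left(f,I \right)} = \left(6 + I\right) \left(\frac{1}{3} + f\right)$ ($Y{\left(f,I \right)} = \left(f + \frac{1}{3}\right) \left(I + 6\right) = \left(\frac{1}{3} + f\right) \left(6 + I\right) = \left(6 + I\right) \left(\frac{1}{3} + f\right)$)
$Y{\left(6,u{\left(3 \right)} \right)} \left(-31\right) = \left(2 + 6 \cdot 6 + \frac{8 - \frac{20}{3} - \frac{5 \cdot 3^{2}}{9}}{3} + \left(8 - \frac{20}{3} - \frac{5 \cdot 3^{2}}{9}\right) 6\right) \left(-31\right) = \left(2 + 36 + \frac{8 - \frac{20}{3} - 5}{3} + \left(8 - \frac{20}{3} - 5\right) 6\right) \left(-31\right) = \left(2 + 36 + \frac{1}{3} \left(- \frac{11}{3}\right) - 22\right) \left(-31\right) = \left(2 + 36 - \frac{11}{9} - 22\right) \left(-31\right) = \frac{133}{9} \left(-31\right) = - \frac{4123}{9}$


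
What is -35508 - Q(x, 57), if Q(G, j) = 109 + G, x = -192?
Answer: -35425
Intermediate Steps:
-35508 - Q(x, 57) = -35508 - (109 - 192) = -35508 - 1*(-83) = -35508 + 83 = -35425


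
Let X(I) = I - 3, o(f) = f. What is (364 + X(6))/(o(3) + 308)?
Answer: 367/311 ≈ 1.1801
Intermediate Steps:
X(I) = -3 + I
(364 + X(6))/(o(3) + 308) = (364 + (-3 + 6))/(3 + 308) = (364 + 3)/311 = 367*(1/311) = 367/311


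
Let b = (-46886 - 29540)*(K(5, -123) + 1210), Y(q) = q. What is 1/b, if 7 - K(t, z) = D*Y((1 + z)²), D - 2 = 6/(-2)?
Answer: -1/1230535026 ≈ -8.1265e-10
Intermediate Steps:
D = -1 (D = 2 + 6/(-2) = 2 + 6*(-½) = 2 - 3 = -1)
K(t, z) = 7 + (1 + z)² (K(t, z) = 7 - (-1)*(1 + z)² = 7 + (1 + z)²)
b = -1230535026 (b = (-46886 - 29540)*((7 + (1 - 123)²) + 1210) = -76426*((7 + (-122)²) + 1210) = -76426*((7 + 14884) + 1210) = -76426*(14891 + 1210) = -76426*16101 = -1230535026)
1/b = 1/(-1230535026) = -1/1230535026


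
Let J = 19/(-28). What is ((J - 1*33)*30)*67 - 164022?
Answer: -3244023/14 ≈ -2.3172e+5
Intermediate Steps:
J = -19/28 (J = 19*(-1/28) = -19/28 ≈ -0.67857)
((J - 1*33)*30)*67 - 164022 = ((-19/28 - 1*33)*30)*67 - 164022 = ((-19/28 - 33)*30)*67 - 164022 = -943/28*30*67 - 164022 = -14145/14*67 - 164022 = -947715/14 - 164022 = -3244023/14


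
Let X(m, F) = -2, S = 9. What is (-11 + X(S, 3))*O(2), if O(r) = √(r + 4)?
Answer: -13*√6 ≈ -31.843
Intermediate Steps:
O(r) = √(4 + r)
(-11 + X(S, 3))*O(2) = (-11 - 2)*√(4 + 2) = -13*√6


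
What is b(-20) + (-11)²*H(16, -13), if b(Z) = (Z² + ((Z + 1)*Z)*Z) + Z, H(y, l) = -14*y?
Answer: -34324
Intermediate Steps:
b(Z) = Z + Z² + Z²*(1 + Z) (b(Z) = (Z² + ((1 + Z)*Z)*Z) + Z = (Z² + (Z*(1 + Z))*Z) + Z = (Z² + Z²*(1 + Z)) + Z = Z + Z² + Z²*(1 + Z))
b(-20) + (-11)²*H(16, -13) = -20*(1 + (-20)² + 2*(-20)) + (-11)²*(-14*16) = -20*(1 + 400 - 40) + 121*(-224) = -20*361 - 27104 = -7220 - 27104 = -34324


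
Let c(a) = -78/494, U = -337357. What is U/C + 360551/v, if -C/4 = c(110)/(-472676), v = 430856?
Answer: 326346554977803565/1292568 ≈ 2.5248e+11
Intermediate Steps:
c(a) = -3/19 (c(a) = -78*1/494 = -3/19)
C = -3/2245211 (C = -(-12)/(19*(-472676)) = -(-12)*(-1)/(19*472676) = -4*3/8980844 = -3/2245211 ≈ -1.3362e-6)
U/C + 360551/v = -337357/(-3/2245211) + 360551/430856 = -337357*(-2245211/3) + 360551*(1/430856) = 757437647327/3 + 360551/430856 = 326346554977803565/1292568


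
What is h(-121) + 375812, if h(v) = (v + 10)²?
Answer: 388133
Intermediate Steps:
h(v) = (10 + v)²
h(-121) + 375812 = (10 - 121)² + 375812 = (-111)² + 375812 = 12321 + 375812 = 388133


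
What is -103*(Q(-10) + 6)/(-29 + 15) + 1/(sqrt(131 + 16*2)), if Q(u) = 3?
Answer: 927/14 + sqrt(163)/163 ≈ 66.293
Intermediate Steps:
-103*(Q(-10) + 6)/(-29 + 15) + 1/(sqrt(131 + 16*2)) = -103*(3 + 6)/(-29 + 15) + 1/(sqrt(131 + 16*2)) = -927/(-14) + 1/(sqrt(131 + 32)) = -927*(-1)/14 + 1/(sqrt(163)) = -103*(-9/14) + sqrt(163)/163 = 927/14 + sqrt(163)/163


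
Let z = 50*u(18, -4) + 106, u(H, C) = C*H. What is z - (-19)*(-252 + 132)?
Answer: -5774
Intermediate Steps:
z = -3494 (z = 50*(-4*18) + 106 = 50*(-72) + 106 = -3600 + 106 = -3494)
z - (-19)*(-252 + 132) = -3494 - (-19)*(-252 + 132) = -3494 - (-19)*(-120) = -3494 - 1*2280 = -3494 - 2280 = -5774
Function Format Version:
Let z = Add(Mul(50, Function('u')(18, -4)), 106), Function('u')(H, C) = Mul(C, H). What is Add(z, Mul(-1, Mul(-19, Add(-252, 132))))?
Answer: -5774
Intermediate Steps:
z = -3494 (z = Add(Mul(50, Mul(-4, 18)), 106) = Add(Mul(50, -72), 106) = Add(-3600, 106) = -3494)
Add(z, Mul(-1, Mul(-19, Add(-252, 132)))) = Add(-3494, Mul(-1, Mul(-19, Add(-252, 132)))) = Add(-3494, Mul(-1, Mul(-19, -120))) = Add(-3494, Mul(-1, 2280)) = Add(-3494, -2280) = -5774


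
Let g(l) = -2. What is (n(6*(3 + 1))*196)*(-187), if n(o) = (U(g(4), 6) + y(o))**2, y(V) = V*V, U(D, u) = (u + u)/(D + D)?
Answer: -12033914508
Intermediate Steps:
U(D, u) = u/D (U(D, u) = (2*u)/((2*D)) = (2*u)*(1/(2*D)) = u/D)
y(V) = V**2
n(o) = (-3 + o**2)**2 (n(o) = (6/(-2) + o**2)**2 = (6*(-1/2) + o**2)**2 = (-3 + o**2)**2)
(n(6*(3 + 1))*196)*(-187) = ((-3 + (6*(3 + 1))**2)**2*196)*(-187) = ((-3 + (6*4)**2)**2*196)*(-187) = ((-3 + 24**2)**2*196)*(-187) = ((-3 + 576)**2*196)*(-187) = (573**2*196)*(-187) = (328329*196)*(-187) = 64352484*(-187) = -12033914508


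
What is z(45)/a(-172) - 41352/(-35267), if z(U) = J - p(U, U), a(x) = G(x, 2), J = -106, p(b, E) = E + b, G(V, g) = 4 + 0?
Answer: -1686731/35267 ≈ -47.827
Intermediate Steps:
G(V, g) = 4
a(x) = 4
z(U) = -106 - 2*U (z(U) = -106 - (U + U) = -106 - 2*U)
z(45)/a(-172) - 41352/(-35267) = (-106 - 2*45)/4 - 41352/(-35267) = (-106 - 90)*(¼) - 41352*(-1/35267) = -196*¼ + 41352/35267 = -49 + 41352/35267 = -1686731/35267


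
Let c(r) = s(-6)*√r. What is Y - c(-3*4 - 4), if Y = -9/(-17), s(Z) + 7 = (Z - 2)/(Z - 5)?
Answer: 9/17 + 276*I/11 ≈ 0.52941 + 25.091*I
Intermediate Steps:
s(Z) = -7 + (-2 + Z)/(-5 + Z) (s(Z) = -7 + (Z - 2)/(Z - 5) = -7 + (-2 + Z)/(-5 + Z))
c(r) = -69*√r/11 (c(r) = (3*(11 - 2*(-6))/(-5 - 6))*√r = (3*(11 + 12)/(-11))*√r = (3*(-1/11)*23)*√r = -69*√r/11)
Y = 9/17 (Y = -1/17*(-9) = 9/17 ≈ 0.52941)
Y - c(-3*4 - 4) = 9/17 - (-69)*√(-3*4 - 4)/11 = 9/17 - (-69)*√(-12 - 4)/11 = 9/17 - (-69)*√(-16)/11 = 9/17 - (-69)*4*I/11 = 9/17 - (-276)*I/11 = 9/17 + 276*I/11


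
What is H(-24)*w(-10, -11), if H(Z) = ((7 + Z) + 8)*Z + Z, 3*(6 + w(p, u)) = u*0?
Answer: -1152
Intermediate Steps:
w(p, u) = -6 (w(p, u) = -6 + (u*0)/3 = -6 + (1/3)*0 = -6 + 0 = -6)
H(Z) = Z + Z*(15 + Z) (H(Z) = (15 + Z)*Z + Z = Z*(15 + Z) + Z = Z + Z*(15 + Z))
H(-24)*w(-10, -11) = -24*(16 - 24)*(-6) = -24*(-8)*(-6) = 192*(-6) = -1152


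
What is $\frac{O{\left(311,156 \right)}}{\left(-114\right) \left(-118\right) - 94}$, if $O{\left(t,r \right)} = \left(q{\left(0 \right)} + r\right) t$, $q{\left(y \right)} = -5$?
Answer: $\frac{46961}{13358} \approx 3.5156$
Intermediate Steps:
$O{\left(t,r \right)} = t \left(-5 + r\right)$ ($O{\left(t,r \right)} = \left(-5 + r\right) t = t \left(-5 + r\right)$)
$\frac{O{\left(311,156 \right)}}{\left(-114\right) \left(-118\right) - 94} = \frac{311 \left(-5 + 156\right)}{\left(-114\right) \left(-118\right) - 94} = \frac{311 \cdot 151}{13452 - 94} = \frac{46961}{13358}$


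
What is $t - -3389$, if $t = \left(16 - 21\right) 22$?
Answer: $3279$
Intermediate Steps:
$t = -110$ ($t = \left(-5\right) 22 = -110$)
$t - -3389 = -110 - -3389 = -110 + 3389 = 3279$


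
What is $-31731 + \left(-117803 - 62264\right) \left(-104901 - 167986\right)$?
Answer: $49137911698$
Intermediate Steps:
$-31731 + \left(-117803 - 62264\right) \left(-104901 - 167986\right) = -31731 - -49137943429 = -31731 + 49137943429 = 49137911698$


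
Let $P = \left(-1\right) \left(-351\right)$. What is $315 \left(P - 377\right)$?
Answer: $-8190$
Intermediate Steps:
$P = 351$
$315 \left(P - 377\right) = 315 \left(351 - 377\right) = 315 \left(-26\right) = -8190$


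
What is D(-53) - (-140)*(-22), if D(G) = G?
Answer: -3133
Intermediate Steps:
D(-53) - (-140)*(-22) = -53 - (-140)*(-22) = -53 - 1*3080 = -53 - 3080 = -3133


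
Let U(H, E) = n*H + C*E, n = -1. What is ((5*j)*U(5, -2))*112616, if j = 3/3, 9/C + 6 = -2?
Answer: -1548470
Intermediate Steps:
C = -9/8 (C = 9/(-6 - 2) = 9/(-8) = 9*(-⅛) = -9/8 ≈ -1.1250)
U(H, E) = -H - 9*E/8
j = 1 (j = 3*(⅓) = 1)
((5*j)*U(5, -2))*112616 = ((5*1)*(-1*5 - 9/8*(-2)))*112616 = (5*(-5 + 9/4))*112616 = (5*(-11/4))*112616 = -55/4*112616 = -1548470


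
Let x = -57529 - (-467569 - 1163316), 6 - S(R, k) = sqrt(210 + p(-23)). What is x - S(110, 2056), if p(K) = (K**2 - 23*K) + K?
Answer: 1573350 + sqrt(1245) ≈ 1.5734e+6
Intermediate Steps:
p(K) = K**2 - 22*K
S(R, k) = 6 - sqrt(1245) (S(R, k) = 6 - sqrt(210 - 23*(-22 - 23)) = 6 - sqrt(210 - 23*(-45)) = 6 - sqrt(210 + 1035) = 6 - sqrt(1245))
x = 1573356 (x = -57529 - 1*(-1630885) = -57529 + 1630885 = 1573356)
x - S(110, 2056) = 1573356 - (6 - sqrt(1245)) = 1573356 + (-6 + sqrt(1245)) = 1573350 + sqrt(1245)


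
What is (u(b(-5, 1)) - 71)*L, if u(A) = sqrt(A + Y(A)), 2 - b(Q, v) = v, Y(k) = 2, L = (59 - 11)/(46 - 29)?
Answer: -3408/17 + 48*sqrt(3)/17 ≈ -195.58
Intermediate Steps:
L = 48/17 ≈ 2.8235
b(Q, v) = 2 - v
u(A) = sqrt(2 + A) (u(A) = sqrt(A + 2) = sqrt(2 + A))
(u(b(-5, 1)) - 71)*L = (sqrt(2 + (2 - 1*1)) - 71)*(48/17) = (sqrt(2 + (2 - 1)) - 71)*(48/17) = (sqrt(2 + 1) - 71)*(48/17) = (sqrt(3) - 71)*(48/17) = (-71 + sqrt(3))*(48/17) = -3408/17 + 48*sqrt(3)/17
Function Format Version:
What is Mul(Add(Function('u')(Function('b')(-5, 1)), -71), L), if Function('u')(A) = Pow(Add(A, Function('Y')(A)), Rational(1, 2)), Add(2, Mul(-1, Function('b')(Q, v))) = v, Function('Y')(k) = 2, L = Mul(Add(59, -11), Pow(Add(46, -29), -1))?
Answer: Add(Rational(-3408, 17), Mul(Rational(48, 17), Pow(3, Rational(1, 2)))) ≈ -195.58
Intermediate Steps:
L = Rational(48, 17) (L = Mul(48, Pow(17, -1)) = Mul(48, Rational(1, 17)) = Rational(48, 17) ≈ 2.8235)
Function('b')(Q, v) = Add(2, Mul(-1, v))
Function('u')(A) = Pow(Add(2, A), Rational(1, 2)) (Function('u')(A) = Pow(Add(A, 2), Rational(1, 2)) = Pow(Add(2, A), Rational(1, 2)))
Mul(Add(Function('u')(Function('b')(-5, 1)), -71), L) = Mul(Add(Pow(Add(2, Add(2, Mul(-1, 1))), Rational(1, 2)), -71), Rational(48, 17)) = Mul(Add(Pow(Add(2, Add(2, -1)), Rational(1, 2)), -71), Rational(48, 17)) = Mul(Add(Pow(Add(2, 1), Rational(1, 2)), -71), Rational(48, 17)) = Mul(Add(Pow(3, Rational(1, 2)), -71), Rational(48, 17)) = Mul(Add(-71, Pow(3, Rational(1, 2))), Rational(48, 17)) = Add(Rational(-3408, 17), Mul(Rational(48, 17), Pow(3, Rational(1, 2))))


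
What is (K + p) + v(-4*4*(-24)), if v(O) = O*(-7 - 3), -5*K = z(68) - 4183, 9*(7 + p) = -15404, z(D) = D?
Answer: -42620/9 ≈ -4735.6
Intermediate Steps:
p = -15467/9 (p = -7 + (1/9)*(-15404) = -7 - 15404/9 = -15467/9 ≈ -1718.6)
K = 823 (K = -(68 - 4183)/5 = -1/5*(-4115) = 823)
v(O) = -10*O (v(O) = O*(-10) = -10*O)
(K + p) + v(-4*4*(-24)) = (823 - 15467/9) - 10*(-4*4)*(-24) = -8060/9 - (-160)*(-24) = -8060/9 - 10*384 = -8060/9 - 3840 = -42620/9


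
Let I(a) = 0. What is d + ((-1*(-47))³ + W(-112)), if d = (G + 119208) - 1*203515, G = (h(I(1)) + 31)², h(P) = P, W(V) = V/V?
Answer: 20478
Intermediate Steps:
W(V) = 1
G = 961 (G = (0 + 31)² = 31² = 961)
d = -83346 (d = (961 + 119208) - 1*203515 = 120169 - 203515 = -83346)
d + ((-1*(-47))³ + W(-112)) = -83346 + ((-1*(-47))³ + 1) = -83346 + (47³ + 1) = -83346 + (103823 + 1) = -83346 + 103824 = 20478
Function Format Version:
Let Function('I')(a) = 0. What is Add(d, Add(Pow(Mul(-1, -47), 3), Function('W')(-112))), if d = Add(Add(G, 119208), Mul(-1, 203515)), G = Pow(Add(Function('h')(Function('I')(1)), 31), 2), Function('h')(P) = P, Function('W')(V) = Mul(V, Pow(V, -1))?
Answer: 20478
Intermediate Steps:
Function('W')(V) = 1
G = 961 (G = Pow(Add(0, 31), 2) = Pow(31, 2) = 961)
d = -83346 (d = Add(Add(961, 119208), Mul(-1, 203515)) = Add(120169, -203515) = -83346)
Add(d, Add(Pow(Mul(-1, -47), 3), Function('W')(-112))) = Add(-83346, Add(Pow(Mul(-1, -47), 3), 1)) = Add(-83346, Add(Pow(47, 3), 1)) = Add(-83346, Add(103823, 1)) = Add(-83346, 103824) = 20478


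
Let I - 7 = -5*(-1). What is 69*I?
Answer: 828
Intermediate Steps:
I = 12 (I = 7 - 5*(-1) = 7 + 5 = 12)
69*I = 69*12 = 828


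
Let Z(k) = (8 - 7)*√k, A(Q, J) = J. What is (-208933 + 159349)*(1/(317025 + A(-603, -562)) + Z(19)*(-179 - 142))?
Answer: -49584/316463 + 15916464*√19 ≈ 6.9378e+7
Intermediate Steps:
Z(k) = √k (Z(k) = 1*√k = √k)
(-208933 + 159349)*(1/(317025 + A(-603, -562)) + Z(19)*(-179 - 142)) = (-208933 + 159349)*(1/(317025 - 562) + √19*(-179 - 142)) = -49584*(1/316463 + √19*(-321)) = -49584*(1/316463 - 321*√19) = -49584/316463 + 15916464*√19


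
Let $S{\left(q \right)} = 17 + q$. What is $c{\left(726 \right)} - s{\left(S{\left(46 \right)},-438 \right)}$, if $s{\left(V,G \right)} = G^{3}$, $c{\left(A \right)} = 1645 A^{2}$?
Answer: $951067692$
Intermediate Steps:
$c{\left(726 \right)} - s{\left(S{\left(46 \right)},-438 \right)} = 1645 \cdot 726^{2} - \left(-438\right)^{3} = 1645 \cdot 527076 - -84027672 = 867040020 + 84027672 = 951067692$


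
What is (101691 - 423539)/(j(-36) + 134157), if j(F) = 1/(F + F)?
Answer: -23173056/9659303 ≈ -2.3990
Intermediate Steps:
j(F) = 1/(2*F)
(101691 - 423539)/(j(-36) + 134157) = (101691 - 423539)/((½)/(-36) + 134157) = -321848/((½)*(-1/36) + 134157) = -321848/(-1/72 + 134157) = -321848/9659303/72 = -321848*72/9659303 = -23173056/9659303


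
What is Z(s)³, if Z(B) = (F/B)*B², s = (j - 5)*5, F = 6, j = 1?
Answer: -1728000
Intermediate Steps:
s = -20 (s = (1 - 5)*5 = -4*5 = -20)
Z(B) = 6*B (Z(B) = (6/B)*B² = 6*B)
Z(s)³ = (6*(-20))³ = (-120)³ = -1728000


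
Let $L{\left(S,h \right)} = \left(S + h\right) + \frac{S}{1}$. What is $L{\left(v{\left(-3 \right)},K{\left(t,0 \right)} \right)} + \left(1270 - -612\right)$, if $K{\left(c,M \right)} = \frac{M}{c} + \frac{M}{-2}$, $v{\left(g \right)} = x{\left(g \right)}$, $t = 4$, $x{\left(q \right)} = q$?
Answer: $1876$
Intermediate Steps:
$v{\left(g \right)} = g$
$K{\left(c,M \right)} = - \frac{M}{2} + \frac{M}{c}$ ($K{\left(c,M \right)} = \frac{M}{c} + M \left(- \frac{1}{2}\right) = \frac{M}{c} - \frac{M}{2} = - \frac{M}{2} + \frac{M}{c}$)
$L{\left(S,h \right)} = h + 2 S$ ($L{\left(S,h \right)} = \left(S + h\right) + S 1 = \left(S + h\right) + S = h + 2 S$)
$L{\left(v{\left(-3 \right)},K{\left(t,0 \right)} \right)} + \left(1270 - -612\right) = \left(\left(\left(- \frac{1}{2}\right) 0 + \frac{0}{4}\right) + 2 \left(-3\right)\right) + \left(1270 - -612\right) = \left(\left(0 + 0 \cdot \frac{1}{4}\right) - 6\right) + \left(1270 + 612\right) = \left(\left(0 + 0\right) - 6\right) + 1882 = \left(0 - 6\right) + 1882 = -6 + 1882 = 1876$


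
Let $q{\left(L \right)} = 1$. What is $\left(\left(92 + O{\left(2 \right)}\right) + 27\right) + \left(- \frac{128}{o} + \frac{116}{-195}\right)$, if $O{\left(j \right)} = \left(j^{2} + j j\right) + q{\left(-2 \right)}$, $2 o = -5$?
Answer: $\frac{34828}{195} \approx 178.61$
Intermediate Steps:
$o = - \frac{5}{2}$ ($o = \frac{1}{2} \left(-5\right) = - \frac{5}{2} \approx -2.5$)
$O{\left(j \right)} = 1 + 2 j^{2}$ ($O{\left(j \right)} = \left(j^{2} + j j\right) + 1 = \left(j^{2} + j^{2}\right) + 1 = 2 j^{2} + 1 = 1 + 2 j^{2}$)
$\left(\left(92 + O{\left(2 \right)}\right) + 27\right) + \left(- \frac{128}{o} + \frac{116}{-195}\right) = \left(\left(92 + \left(1 + 2 \cdot 2^{2}\right)\right) + 27\right) + \left(- \frac{128}{- \frac{5}{2}} + \frac{116}{-195}\right) = \left(\left(92 + \left(1 + 2 \cdot 4\right)\right) + 27\right) + \left(\left(-128\right) \left(- \frac{2}{5}\right) + 116 \left(- \frac{1}{195}\right)\right) = \left(\left(92 + \left(1 + 8\right)\right) + 27\right) + \left(\frac{256}{5} - \frac{116}{195}\right) = \left(\left(92 + 9\right) + 27\right) + \frac{9868}{195} = \left(101 + 27\right) + \frac{9868}{195} = 128 + \frac{9868}{195} = \frac{34828}{195}$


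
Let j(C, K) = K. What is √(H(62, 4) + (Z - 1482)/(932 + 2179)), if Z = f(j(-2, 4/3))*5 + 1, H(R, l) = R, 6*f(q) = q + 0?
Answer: √5359067709/9333 ≈ 7.8437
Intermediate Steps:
f(q) = q/6 (f(q) = (q + 0)/6 = q/6)
Z = 19/9 (Z = ((4/3)/6)*5 + 1 = ((4*(⅓))/6)*5 + 1 = ((⅙)*(4/3))*5 + 1 = (2/9)*5 + 1 = 10/9 + 1 = 19/9 ≈ 2.1111)
√(H(62, 4) + (Z - 1482)/(932 + 2179)) = √(62 + (19/9 - 1482)/(932 + 2179)) = √(62 - 13319/9/3111) = √(62 - 13319/9*1/3111) = √(62 - 13319/27999) = √(1722619/27999) = √5359067709/9333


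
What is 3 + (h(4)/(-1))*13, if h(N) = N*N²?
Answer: -829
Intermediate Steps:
h(N) = N³
3 + (h(4)/(-1))*13 = 3 + (4³/(-1))*13 = 3 + (64*(-1))*13 = 3 - 64*13 = 3 - 832 = -829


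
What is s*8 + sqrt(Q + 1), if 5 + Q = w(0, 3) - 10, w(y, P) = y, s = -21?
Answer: -168 + I*sqrt(14) ≈ -168.0 + 3.7417*I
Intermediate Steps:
Q = -15 (Q = -5 + (0 - 10) = -5 - 10 = -15)
s*8 + sqrt(Q + 1) = -21*8 + sqrt(-15 + 1) = -168 + sqrt(-14) = -168 + I*sqrt(14)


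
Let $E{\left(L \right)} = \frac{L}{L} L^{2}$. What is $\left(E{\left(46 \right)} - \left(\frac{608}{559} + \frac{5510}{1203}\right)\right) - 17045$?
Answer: $- \frac{10043220647}{672477} \approx -14935.0$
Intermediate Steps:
$E{\left(L \right)} = L^{2}$ ($E{\left(L \right)} = 1 L^{2} = L^{2}$)
$\left(E{\left(46 \right)} - \left(\frac{608}{559} + \frac{5510}{1203}\right)\right) - 17045 = \left(46^{2} - \left(\frac{608}{559} + \frac{5510}{1203}\right)\right) - 17045 = \left(2116 - \frac{3811514}{672477}\right) - 17045 = \frac{1419149818}{672477} - 17045 = - \frac{10043220647}{672477}$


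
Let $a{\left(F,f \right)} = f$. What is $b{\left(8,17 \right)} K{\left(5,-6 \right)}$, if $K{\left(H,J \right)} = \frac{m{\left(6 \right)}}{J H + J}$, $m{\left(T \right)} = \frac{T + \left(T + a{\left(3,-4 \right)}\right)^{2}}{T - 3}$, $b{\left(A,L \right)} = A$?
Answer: $- \frac{20}{27} \approx -0.74074$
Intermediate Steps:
$m{\left(T \right)} = \frac{T + \left(-4 + T\right)^{2}}{-3 + T}$ ($m{\left(T \right)} = \frac{T + \left(T - 4\right)^{2}}{T - 3} = \frac{T + \left(-4 + T\right)^{2}}{-3 + T}$)
$K{\left(H,J \right)} = \frac{10}{3 \left(J + H J\right)}$ ($K{\left(H,J \right)} = \frac{\frac{1}{-3 + 6} \left(6 + \left(-4 + 6\right)^{2}\right)}{J H + J} = \frac{\frac{1}{3} \left(6 + 2^{2}\right)}{H J + J} = \frac{\frac{1}{3} \left(6 + 4\right)}{J + H J} = \frac{\frac{1}{3} \cdot 10}{J + H J} = \frac{10}{3 \left(J + H J\right)}$)
$b{\left(8,17 \right)} K{\left(5,-6 \right)} = 8 \frac{10}{3 \left(-6\right) \left(1 + 5\right)} = 8 \cdot \frac{10}{3} \left(- \frac{1}{6}\right) \frac{1}{6} = 8 \left(- \frac{5}{54}\right) = - \frac{20}{27}$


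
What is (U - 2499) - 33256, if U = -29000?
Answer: -64755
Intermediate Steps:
(U - 2499) - 33256 = (-29000 - 2499) - 33256 = -31499 - 33256 = -64755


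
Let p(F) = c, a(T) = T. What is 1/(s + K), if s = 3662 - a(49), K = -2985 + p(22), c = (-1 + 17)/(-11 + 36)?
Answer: 25/15716 ≈ 0.0015907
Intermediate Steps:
c = 16/25 ≈ 0.64000
p(F) = 16/25
K = -74609/25 (K = -2985 + 16/25 = -74609/25 ≈ -2984.4)
s = 3613 (s = 3662 - 1*49 = 3662 - 49 = 3613)
1/(s + K) = 1/(3613 - 74609/25) = 1/(15716/25) = 25/15716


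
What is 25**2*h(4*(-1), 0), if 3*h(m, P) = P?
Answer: 0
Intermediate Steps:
h(m, P) = P/3
25**2*h(4*(-1), 0) = 25**2*((1/3)*0) = 625*0 = 0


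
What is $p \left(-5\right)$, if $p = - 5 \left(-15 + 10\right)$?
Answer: $-125$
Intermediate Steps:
$p = 25$ ($p = \left(-5\right) \left(-5\right) = 25$)
$p \left(-5\right) = 25 \left(-5\right) = -125$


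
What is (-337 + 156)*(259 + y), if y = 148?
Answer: -73667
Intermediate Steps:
(-337 + 156)*(259 + y) = (-337 + 156)*(259 + 148) = -181*407 = -73667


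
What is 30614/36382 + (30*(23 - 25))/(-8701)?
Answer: 134277667/158279891 ≈ 0.84836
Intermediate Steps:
30614/36382 + (30*(23 - 25))/(-8701) = 30614*(1/36382) + (30*(-2))*(-1/8701) = 15307/18191 - 60*(-1/8701) = 15307/18191 + 60/8701 = 134277667/158279891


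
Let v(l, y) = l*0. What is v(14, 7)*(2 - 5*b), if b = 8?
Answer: 0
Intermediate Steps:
v(l, y) = 0
v(14, 7)*(2 - 5*b) = 0*(2 - 5*8) = 0*(2 - 40) = 0*(-38) = 0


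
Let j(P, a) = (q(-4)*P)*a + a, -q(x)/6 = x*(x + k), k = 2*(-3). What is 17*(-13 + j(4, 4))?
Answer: -65433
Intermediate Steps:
k = -6
q(x) = -6*x*(-6 + x) (q(x) = -6*x*(x - 6) = -6*x*(-6 + x))
j(P, a) = a - 240*P*a (j(P, a) = ((6*(-4)*(6 - 1*(-4)))*P)*a + a = ((6*(-4)*(6 + 4))*P)*a + a = ((6*(-4)*10)*P)*a + a = (-240*P)*a + a = -240*P*a + a = a - 240*P*a)
17*(-13 + j(4, 4)) = 17*(-13 + 4*(1 - 240*4)) = 17*(-13 + 4*(1 - 960)) = 17*(-13 + 4*(-959)) = 17*(-13 - 3836) = 17*(-3849) = -65433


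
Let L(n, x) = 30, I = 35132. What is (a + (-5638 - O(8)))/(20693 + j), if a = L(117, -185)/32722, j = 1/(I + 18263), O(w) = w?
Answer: -234872377545/860824460176 ≈ -0.27285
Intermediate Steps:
j = 1/53395 (j = 1/(35132 + 18263) = 1/53395 ≈ 1.8728e-5)
a = 15/16361 (a = 30/32722 = 30*(1/32722) = 15/16361 ≈ 0.00091681)
(a + (-5638 - O(8)))/(20693 + j) = (15/16361 + (-5638 - 1*8))/(20693 + 1/53395) = (15/16361 + (-5638 - 8))/(1104902736/53395) = (15/16361 - 5646)*(53395/1104902736) = -92374191/16361*53395/1104902736 = -234872377545/860824460176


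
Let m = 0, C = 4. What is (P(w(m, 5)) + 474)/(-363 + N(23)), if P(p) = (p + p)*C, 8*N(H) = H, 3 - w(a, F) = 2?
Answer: -3856/2881 ≈ -1.3384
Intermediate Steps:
w(a, F) = 1 (w(a, F) = 3 - 1*2 = 3 - 2 = 1)
N(H) = H/8
P(p) = 8*p (P(p) = (p + p)*4 = (2*p)*4 = 8*p)
(P(w(m, 5)) + 474)/(-363 + N(23)) = (8*1 + 474)/(-363 + (1/8)*23) = (8 + 474)/(-363 + 23/8) = 482/(-2881/8) = 482*(-8/2881) = -3856/2881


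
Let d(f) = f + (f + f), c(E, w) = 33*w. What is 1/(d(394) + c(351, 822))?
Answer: 1/28308 ≈ 3.5326e-5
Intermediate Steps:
d(f) = 3*f (d(f) = f + 2*f = 3*f)
1/(d(394) + c(351, 822)) = 1/(3*394 + 33*822) = 1/(1182 + 27126) = 1/28308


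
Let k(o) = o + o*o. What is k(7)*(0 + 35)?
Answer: 1960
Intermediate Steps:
k(o) = o + o**2
k(7)*(0 + 35) = (7*(1 + 7))*(0 + 35) = (7*8)*35 = 56*35 = 1960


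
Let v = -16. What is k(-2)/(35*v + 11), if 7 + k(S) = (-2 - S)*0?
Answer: 7/549 ≈ 0.012750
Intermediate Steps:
k(S) = -7 (k(S) = -7 + (-2 - S)*0 = -7 + 0 = -7)
k(-2)/(35*v + 11) = -7/(35*(-16) + 11) = -7/(-560 + 11) = -7/(-549) = -1/549*(-7) = 7/549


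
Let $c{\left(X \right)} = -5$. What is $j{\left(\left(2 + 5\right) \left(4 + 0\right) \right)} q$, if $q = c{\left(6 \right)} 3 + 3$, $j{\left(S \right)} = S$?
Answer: $-336$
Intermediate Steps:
$q = -12$ ($q = \left(-5\right) 3 + 3 = -15 + 3 = -12$)
$j{\left(\left(2 + 5\right) \left(4 + 0\right) \right)} q = \left(2 + 5\right) \left(4 + 0\right) \left(-12\right) = 7 \cdot 4 \left(-12\right) = 28 \left(-12\right) = -336$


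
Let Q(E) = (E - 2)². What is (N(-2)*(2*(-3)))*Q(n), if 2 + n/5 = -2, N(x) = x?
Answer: 5808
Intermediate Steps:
n = -20 (n = -10 + 5*(-2) = -10 - 10 = -20)
Q(E) = (-2 + E)²
(N(-2)*(2*(-3)))*Q(n) = (-4*(-3))*(-2 - 20)² = -2*(-6)*(-22)² = 12*484 = 5808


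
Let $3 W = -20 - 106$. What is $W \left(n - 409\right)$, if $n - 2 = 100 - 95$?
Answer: $16884$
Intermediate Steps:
$n = 7$ ($n = 2 + \left(100 - 95\right) = 2 + 5 = 7$)
$W = -42$ ($W = \frac{-20 - 106}{3} = \frac{1}{3} \left(-126\right) = -42$)
$W \left(n - 409\right) = - 42 \left(7 - 409\right) = \left(-42\right) \left(-402\right) = 16884$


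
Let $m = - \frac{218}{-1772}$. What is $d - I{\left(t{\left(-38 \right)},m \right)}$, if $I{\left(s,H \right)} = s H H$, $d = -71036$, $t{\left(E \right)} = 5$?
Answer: $- \frac{55763035261}{784996} \approx -71036.0$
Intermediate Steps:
$m = \frac{109}{886}$ ($m = \left(-218\right) \left(- \frac{1}{1772}\right) = \frac{109}{886} \approx 0.12302$)
$I{\left(s,H \right)} = s H^{2}$ ($I{\left(s,H \right)} = H s H = s H^{2}$)
$d - I{\left(t{\left(-38 \right)},m \right)} = -71036 - 5 \left(\frac{109}{886}\right)^{2} = -71036 - 5 \cdot \frac{11881}{784996} = -71036 - \frac{59405}{784996} = - \frac{55763035261}{784996}$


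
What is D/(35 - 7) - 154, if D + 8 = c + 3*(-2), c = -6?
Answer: -1083/7 ≈ -154.71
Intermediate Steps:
D = -20 (D = -8 + (-6 + 3*(-2)) = -8 + (-6 - 6) = -8 - 12 = -20)
D/(35 - 7) - 154 = -20/(35 - 7) - 154 = -20/28 - 154 = -20*1/28 - 154 = -5/7 - 154 = -1083/7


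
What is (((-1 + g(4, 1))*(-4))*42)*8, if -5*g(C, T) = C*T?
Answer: 12096/5 ≈ 2419.2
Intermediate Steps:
g(C, T) = -C*T/5
(((-1 + g(4, 1))*(-4))*42)*8 = (((-1 - ⅕*4*1)*(-4))*42)*8 = (((-1 - ⅘)*(-4))*42)*8 = (-9/5*(-4)*42)*8 = ((36/5)*42)*8 = (1512/5)*8 = 12096/5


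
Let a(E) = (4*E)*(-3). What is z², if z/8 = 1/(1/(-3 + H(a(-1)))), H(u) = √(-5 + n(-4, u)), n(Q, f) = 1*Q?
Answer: -1152*I ≈ -1152.0*I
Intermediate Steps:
n(Q, f) = Q
a(E) = -12*E
H(u) = 3*I (H(u) = √(-5 - 4) = √(-9) = 3*I)
z = -24 + 24*I (z = 8/(1/(-3 + 3*I)) = 8/(((-3 - 3*I)/18)) = 8*(-3 + 3*I) = -24 + 24*I ≈ -24.0 + 24.0*I)
z² = (-24 + 24*I)²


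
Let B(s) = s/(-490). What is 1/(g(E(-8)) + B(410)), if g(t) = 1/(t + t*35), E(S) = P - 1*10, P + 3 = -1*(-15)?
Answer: -3528/2903 ≈ -1.2153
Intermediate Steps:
P = 12 (P = -3 - 1*(-15) = -3 + 15 = 12)
E(S) = 2 (E(S) = 12 - 1*10 = 12 - 10 = 2)
g(t) = 1/(36*t) (g(t) = 1/(t + 35*t) = 1/(36*t))
B(s) = -s/490 (B(s) = s*(-1/490) = -s/490)
1/(g(E(-8)) + B(410)) = 1/((1/36)/2 - 1/490*410) = 1/((1/36)*(½) - 41/49) = 1/(1/72 - 41/49) = 1/(-2903/3528) = -3528/2903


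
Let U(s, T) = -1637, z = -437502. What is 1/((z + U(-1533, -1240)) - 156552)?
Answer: -1/595691 ≈ -1.6787e-6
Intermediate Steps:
1/((z + U(-1533, -1240)) - 156552) = 1/((-437502 - 1637) - 156552) = 1/(-439139 - 156552) = 1/(-595691) = -1/595691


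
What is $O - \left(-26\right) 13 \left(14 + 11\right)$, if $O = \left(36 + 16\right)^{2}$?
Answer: $11154$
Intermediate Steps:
$O = 2704$ ($O = 52^{2} = 2704$)
$O - \left(-26\right) 13 \left(14 + 11\right) = 2704 - \left(-26\right) 13 \left(14 + 11\right) = 2704 - \left(-338\right) 25 = 2704 - -8450 = 2704 + 8450 = 11154$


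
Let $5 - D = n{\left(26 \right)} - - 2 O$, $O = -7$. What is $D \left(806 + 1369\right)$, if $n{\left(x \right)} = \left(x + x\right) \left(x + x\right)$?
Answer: $-5839875$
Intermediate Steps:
$n{\left(x \right)} = 4 x^{2}$ ($n{\left(x \right)} = 2 x 2 x = 4 x^{2}$)
$D = -2685$ ($D = 5 - \left(4 \cdot 26^{2} - \left(-2\right) \left(-7\right)\right) = 5 - \left(4 \cdot 676 - 14\right) = 5 - \left(2704 - 14\right) = 5 - 2690 = -2685$)
$D \left(806 + 1369\right) = - 2685 \left(806 + 1369\right) = \left(-2685\right) 2175 = -5839875$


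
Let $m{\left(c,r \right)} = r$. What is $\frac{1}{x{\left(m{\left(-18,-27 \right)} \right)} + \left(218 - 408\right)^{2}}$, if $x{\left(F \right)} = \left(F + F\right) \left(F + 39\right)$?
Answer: $\frac{1}{35452} \approx 2.8207 \cdot 10^{-5}$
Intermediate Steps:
$x{\left(F \right)} = 2 F \left(39 + F\right)$
$\frac{1}{x{\left(m{\left(-18,-27 \right)} \right)} + \left(218 - 408\right)^{2}} = \frac{1}{2 \left(-27\right) \left(39 - 27\right) + \left(218 - 408\right)^{2}} = \frac{1}{2 \left(-27\right) 12 + \left(-190\right)^{2}} = \frac{1}{-648 + 36100} = \frac{1}{35452}$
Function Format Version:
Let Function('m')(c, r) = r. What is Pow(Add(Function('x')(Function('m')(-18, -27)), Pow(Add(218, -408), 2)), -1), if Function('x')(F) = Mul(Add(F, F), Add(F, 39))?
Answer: Rational(1, 35452) ≈ 2.8207e-5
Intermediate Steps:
Function('x')(F) = Mul(2, F, Add(39, F)) (Function('x')(F) = Mul(Mul(2, F), Add(39, F)) = Mul(2, F, Add(39, F)))
Pow(Add(Function('x')(Function('m')(-18, -27)), Pow(Add(218, -408), 2)), -1) = Pow(Add(Mul(2, -27, Add(39, -27)), Pow(Add(218, -408), 2)), -1) = Pow(Add(Mul(2, -27, 12), Pow(-190, 2)), -1) = Pow(Add(-648, 36100), -1) = Pow(35452, -1) = Rational(1, 35452)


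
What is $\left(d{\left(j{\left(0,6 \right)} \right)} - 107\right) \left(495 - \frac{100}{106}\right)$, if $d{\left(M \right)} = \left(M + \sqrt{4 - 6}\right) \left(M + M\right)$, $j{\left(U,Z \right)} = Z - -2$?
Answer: $\frac{549885}{53} + \frac{418960 i \sqrt{2}}{53} \approx 10375.0 + 11179.0 i$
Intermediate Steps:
$j{\left(U,Z \right)} = 2 + Z$ ($j{\left(U,Z \right)} = Z + 2 = 2 + Z$)
$d{\left(M \right)} = 2 M \left(M + i \sqrt{2}\right)$ ($d{\left(M \right)} = \left(M + \sqrt{-2}\right) 2 M = \left(M + i \sqrt{2}\right) 2 M = 2 M \left(M + i \sqrt{2}\right)$)
$\left(d{\left(j{\left(0,6 \right)} \right)} - 107\right) \left(495 - \frac{100}{106}\right) = \left(2 \left(2 + 6\right) \left(\left(2 + 6\right) + i \sqrt{2}\right) - 107\right) \left(495 - \frac{100}{106}\right) = \left(2 \cdot 8 \left(8 + i \sqrt{2}\right) - 107\right) \left(495 - \frac{50}{53}\right) = \left(\left(128 + 16 i \sqrt{2}\right) - 107\right) \left(495 - \frac{50}{53}\right) = \left(21 + 16 i \sqrt{2}\right) \frac{26185}{53} = \frac{549885}{53} + \frac{418960 i \sqrt{2}}{53}$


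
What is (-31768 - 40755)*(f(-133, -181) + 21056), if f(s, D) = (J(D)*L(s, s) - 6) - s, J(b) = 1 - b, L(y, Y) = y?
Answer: 219237029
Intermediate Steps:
f(s, D) = -6 - s + s*(1 - D) (f(s, D) = ((1 - D)*s - 6) - s = (s*(1 - D) - 6) - s = (-6 + s*(1 - D)) - s = -6 - s + s*(1 - D))
(-31768 - 40755)*(f(-133, -181) + 21056) = (-31768 - 40755)*((-6 - 1*(-181)*(-133)) + 21056) = -72523*((-6 - 24073) + 21056) = -72523*(-24079 + 21056) = -72523*(-3023) = 219237029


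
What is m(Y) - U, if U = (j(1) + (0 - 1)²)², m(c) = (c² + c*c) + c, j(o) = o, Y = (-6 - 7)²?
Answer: 57287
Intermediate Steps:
Y = 169 (Y = (-13)² = 169)
m(c) = c + 2*c² (m(c) = (c² + c²) + c = 2*c² + c = c + 2*c²)
U = 4 (U = (1 + (0 - 1)²)² = (1 + (-1)²)² = (1 + 1)² = 2² = 4)
m(Y) - U = 169*(1 + 2*169) - 1*4 = 169*(1 + 338) - 4 = 169*339 - 4 = 57291 - 4 = 57287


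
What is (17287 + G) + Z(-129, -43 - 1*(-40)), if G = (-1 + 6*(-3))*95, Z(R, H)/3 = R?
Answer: 15095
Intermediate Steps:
Z(R, H) = 3*R
G = -1805 (G = (-1 - 18)*95 = -19*95 = -1805)
(17287 + G) + Z(-129, -43 - 1*(-40)) = (17287 - 1805) + 3*(-129) = 15482 - 387 = 15095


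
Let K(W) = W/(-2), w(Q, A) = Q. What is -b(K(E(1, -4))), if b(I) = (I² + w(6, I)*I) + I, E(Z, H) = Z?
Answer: 13/4 ≈ 3.2500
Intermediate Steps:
K(W) = -W/2 (K(W) = W*(-½) = -W/2)
b(I) = I² + 7*I (b(I) = (I² + 6*I) + I = I² + 7*I)
-b(K(E(1, -4))) = -(-½*1)*(7 - ½*1) = -(-1)*(7 - ½)/2 = -(-1)*13/(2*2) = -1*(-13/4) = 13/4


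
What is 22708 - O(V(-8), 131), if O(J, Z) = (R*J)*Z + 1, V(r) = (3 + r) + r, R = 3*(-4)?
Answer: 2271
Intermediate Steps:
R = -12
V(r) = 3 + 2*r
O(J, Z) = 1 - 12*J*Z (O(J, Z) = (-12*J)*Z + 1 = -12*J*Z + 1 = 1 - 12*J*Z)
22708 - O(V(-8), 131) = 22708 - (1 - 12*(3 + 2*(-8))*131) = 22708 - (1 - 12*(3 - 16)*131) = 22708 - (1 - 12*(-13)*131) = 22708 - (1 + 20436) = 22708 - 1*20437 = 22708 - 20437 = 2271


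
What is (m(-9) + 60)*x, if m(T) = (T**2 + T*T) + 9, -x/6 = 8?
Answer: -11088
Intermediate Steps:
x = -48 (x = -6*8 = -48)
m(T) = 9 + 2*T**2 (m(T) = (T**2 + T**2) + 9 = 2*T**2 + 9 = 9 + 2*T**2)
(m(-9) + 60)*x = ((9 + 2*(-9)**2) + 60)*(-48) = ((9 + 2*81) + 60)*(-48) = ((9 + 162) + 60)*(-48) = (171 + 60)*(-48) = 231*(-48) = -11088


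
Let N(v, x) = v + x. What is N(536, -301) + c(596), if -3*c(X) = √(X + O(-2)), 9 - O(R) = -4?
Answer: 235 - √609/3 ≈ 226.77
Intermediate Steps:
O(R) = 13 (O(R) = 9 - 1*(-4) = 9 + 4 = 13)
c(X) = -√(13 + X)/3 (c(X) = -√(X + 13)/3 = -√(13 + X)/3)
N(536, -301) + c(596) = (536 - 301) - √(13 + 596)/3 = 235 - √609/3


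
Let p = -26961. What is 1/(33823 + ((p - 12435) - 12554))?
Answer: -1/18127 ≈ -5.5166e-5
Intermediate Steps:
1/(33823 + ((p - 12435) - 12554)) = 1/(33823 + ((-26961 - 12435) - 12554)) = 1/(33823 + (-39396 - 12554)) = 1/(33823 - 51950) = 1/(-18127) = -1/18127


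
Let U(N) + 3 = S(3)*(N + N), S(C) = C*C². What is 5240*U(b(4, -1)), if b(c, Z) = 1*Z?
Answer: -298680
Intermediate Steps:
S(C) = C³
b(c, Z) = Z
U(N) = -3 + 54*N (U(N) = -3 + 3³*(N + N) = -3 + 27*(2*N) = -3 + 54*N)
5240*U(b(4, -1)) = 5240*(-3 + 54*(-1)) = 5240*(-3 - 54) = 5240*(-57) = -298680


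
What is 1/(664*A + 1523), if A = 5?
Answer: 1/4843 ≈ 0.00020648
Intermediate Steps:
1/(664*A + 1523) = 1/(664*5 + 1523) = 1/(3320 + 1523) = 1/4843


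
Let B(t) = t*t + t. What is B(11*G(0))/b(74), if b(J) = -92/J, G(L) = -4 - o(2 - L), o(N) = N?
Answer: -79365/23 ≈ -3450.7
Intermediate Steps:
G(L) = -6 + L (G(L) = -4 - (2 - L) = -4 + (-2 + L) = -6 + L)
B(t) = t + t**2 (B(t) = t**2 + t = t + t**2)
B(11*G(0))/b(74) = ((11*(-6 + 0))*(1 + 11*(-6 + 0)))/((-92/74)) = ((11*(-6))*(1 + 11*(-6)))/((-92*1/74)) = (-66*(1 - 66))/(-46/37) = -66*(-65)*(-37/46) = 4290*(-37/46) = -79365/23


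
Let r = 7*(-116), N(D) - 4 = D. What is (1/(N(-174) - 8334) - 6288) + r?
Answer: -60378401/8504 ≈ -7100.0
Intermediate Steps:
N(D) = 4 + D
r = -812
(1/(N(-174) - 8334) - 6288) + r = (1/((4 - 174) - 8334) - 6288) - 812 = (1/(-170 - 8334) - 6288) - 812 = (1/(-8504) - 6288) - 812 = (-1/8504 - 6288) - 812 = -53473153/8504 - 812 = -60378401/8504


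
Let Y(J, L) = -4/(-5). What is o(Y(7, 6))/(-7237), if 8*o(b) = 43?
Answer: -43/57896 ≈ -0.00074271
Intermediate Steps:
Y(J, L) = ⅘ (Y(J, L) = -4*(-⅕) = ⅘)
o(b) = 43/8 (o(b) = (⅛)*43 = 43/8)
o(Y(7, 6))/(-7237) = (43/8)/(-7237) = (43/8)*(-1/7237) = -43/57896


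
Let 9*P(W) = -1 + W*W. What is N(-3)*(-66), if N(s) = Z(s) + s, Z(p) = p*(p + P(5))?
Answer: 132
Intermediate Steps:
P(W) = -1/9 + W**2/9 (P(W) = (-1 + W*W)/9 = (-1 + W**2)/9 = -1/9 + W**2/9)
Z(p) = p*(8/3 + p) (Z(p) = p*(p + (-1/9 + (1/9)*5**2)) = p*(p + (-1/9 + (1/9)*25)) = p*(p + (-1/9 + 25/9)) = p*(p + 8/3) = p*(8/3 + p))
N(s) = s + s*(8 + 3*s)/3 (N(s) = s*(8 + 3*s)/3 + s = s + s*(8 + 3*s)/3)
N(-3)*(-66) = ((1/3)*(-3)*(11 + 3*(-3)))*(-66) = ((1/3)*(-3)*(11 - 9))*(-66) = ((1/3)*(-3)*2)*(-66) = -2*(-66) = 132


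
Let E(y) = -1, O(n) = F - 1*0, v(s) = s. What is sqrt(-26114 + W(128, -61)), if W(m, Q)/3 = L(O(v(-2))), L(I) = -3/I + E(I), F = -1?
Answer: 2*I*sqrt(6527) ≈ 161.58*I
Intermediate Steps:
O(n) = -1 (O(n) = -1 - 1*0 = -1 + 0 = -1)
L(I) = -1 - 3/I (L(I) = -3/I - 1 = -1 - 3/I)
W(m, Q) = 6 (W(m, Q) = 3*((-3 - 1*(-1))/(-1)) = 3*(-(-3 + 1)) = 3*(-1*(-2)) = 3*2 = 6)
sqrt(-26114 + W(128, -61)) = sqrt(-26114 + 6) = sqrt(-26108) = 2*I*sqrt(6527)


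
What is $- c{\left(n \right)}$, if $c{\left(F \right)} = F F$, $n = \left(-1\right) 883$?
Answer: $-779689$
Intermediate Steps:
$n = -883$
$c{\left(F \right)} = F^{2}$
$- c{\left(n \right)} = - \left(-883\right)^{2} = \left(-1\right) 779689 = -779689$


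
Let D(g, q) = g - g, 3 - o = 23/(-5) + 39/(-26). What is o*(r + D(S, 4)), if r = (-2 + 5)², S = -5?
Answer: 819/10 ≈ 81.900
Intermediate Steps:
o = 91/10 (o = 3 - (23/(-5) + 39/(-26)) = 3 - (23*(-⅕) + 39*(-1/26)) = 3 - (-23/5 - 3/2) = 3 - 1*(-61/10) = 3 + 61/10 = 91/10 ≈ 9.1000)
D(g, q) = 0
r = 9 (r = 3² = 9)
o*(r + D(S, 4)) = 91*(9 + 0)/10 = (91/10)*9 = 819/10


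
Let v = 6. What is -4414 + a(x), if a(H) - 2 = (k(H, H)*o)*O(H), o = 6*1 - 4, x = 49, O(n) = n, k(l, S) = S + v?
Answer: 978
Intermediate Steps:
k(l, S) = 6 + S (k(l, S) = S + 6 = 6 + S)
o = 2 (o = 6 - 4 = 2)
a(H) = 2 + H*(12 + 2*H) (a(H) = 2 + ((6 + H)*2)*H = 2 + (12 + 2*H)*H = 2 + H*(12 + 2*H))
-4414 + a(x) = -4414 + (2 + 2*49*(6 + 49)) = -4414 + (2 + 2*49*55) = -4414 + (2 + 5390) = -4414 + 5392 = 978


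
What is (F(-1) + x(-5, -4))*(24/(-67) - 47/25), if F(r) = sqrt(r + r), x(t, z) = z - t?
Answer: -3749/1675 - 3749*I*sqrt(2)/1675 ≈ -2.2382 - 3.1653*I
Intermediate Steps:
F(r) = sqrt(2)*sqrt(r) (F(r) = sqrt(2*r) = sqrt(2)*sqrt(r))
(F(-1) + x(-5, -4))*(24/(-67) - 47/25) = (sqrt(2)*sqrt(-1) + (-4 - 1*(-5)))*(24/(-67) - 47/25) = (sqrt(2)*I + (-4 + 5))*(24*(-1/67) - 47*1/25) = (I*sqrt(2) + 1)*(-24/67 - 47/25) = (1 + I*sqrt(2))*(-3749/1675) = -3749/1675 - 3749*I*sqrt(2)/1675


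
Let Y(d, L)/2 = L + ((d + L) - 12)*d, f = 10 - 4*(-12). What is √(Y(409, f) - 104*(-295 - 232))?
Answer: √427114 ≈ 653.54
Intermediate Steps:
f = 58 (f = 10 + 48 = 58)
Y(d, L) = 2*L + 2*d*(-12 + L + d) (Y(d, L) = 2*(L + ((d + L) - 12)*d) = 2*(L + ((L + d) - 12)*d) = 2*(L + (-12 + L + d)*d) = 2*(L + d*(-12 + L + d)) = 2*L + 2*d*(-12 + L + d))
√(Y(409, f) - 104*(-295 - 232)) = √((-24*409 + 2*58 + 2*409² + 2*58*409) - 104*(-295 - 232)) = √((-9816 + 116 + 2*167281 + 47444) - 104*(-527)) = √((-9816 + 116 + 334562 + 47444) + 54808) = √(372306 + 54808) = √427114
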